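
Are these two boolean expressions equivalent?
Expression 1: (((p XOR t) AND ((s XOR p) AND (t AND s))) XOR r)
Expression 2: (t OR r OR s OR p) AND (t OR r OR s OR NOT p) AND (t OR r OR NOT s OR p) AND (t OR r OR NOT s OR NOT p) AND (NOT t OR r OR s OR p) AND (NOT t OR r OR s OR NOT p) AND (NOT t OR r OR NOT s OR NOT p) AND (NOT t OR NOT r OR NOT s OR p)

Yes, they are equivalent — the two output columns agree on all 16 assignments:
t | r | s | p | Expression 1 | Expression 2
-------------------------------------------
0 | 0 | 0 | 0 | 0 | 0
0 | 0 | 0 | 1 | 0 | 0
0 | 0 | 1 | 0 | 0 | 0
0 | 0 | 1 | 1 | 0 | 0
0 | 1 | 0 | 0 | 1 | 1
0 | 1 | 0 | 1 | 1 | 1
0 | 1 | 1 | 0 | 1 | 1
0 | 1 | 1 | 1 | 1 | 1
1 | 0 | 0 | 0 | 0 | 0
1 | 0 | 0 | 1 | 0 | 0
1 | 0 | 1 | 0 | 1 | 1
1 | 0 | 1 | 1 | 0 | 0
1 | 1 | 0 | 0 | 1 | 1
1 | 1 | 0 | 1 | 1 | 1
1 | 1 | 1 | 0 | 0 | 0
1 | 1 | 1 | 1 | 1 | 1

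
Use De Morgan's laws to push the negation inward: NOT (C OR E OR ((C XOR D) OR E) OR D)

NOT C AND NOT E AND NOT ((C XOR D) OR E) AND NOT D
De Morgan's: NOT(OR of terms) = AND of negations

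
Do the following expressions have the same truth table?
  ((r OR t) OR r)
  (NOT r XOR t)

No. Counterexample: with r=0, t=0, Expression 1 = 0 but Expression 2 = 1.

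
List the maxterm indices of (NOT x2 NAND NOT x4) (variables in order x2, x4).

ΠM(0) = (x2 OR x4)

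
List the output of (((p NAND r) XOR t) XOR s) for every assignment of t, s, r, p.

t | s | r | p | Output
----------------------
0 | 0 | 0 | 0 | 1
0 | 0 | 0 | 1 | 1
0 | 0 | 1 | 0 | 1
0 | 0 | 1 | 1 | 0
0 | 1 | 0 | 0 | 0
0 | 1 | 0 | 1 | 0
0 | 1 | 1 | 0 | 0
0 | 1 | 1 | 1 | 1
1 | 0 | 0 | 0 | 0
1 | 0 | 0 | 1 | 0
1 | 0 | 1 | 0 | 0
1 | 0 | 1 | 1 | 1
1 | 1 | 0 | 0 | 1
1 | 1 | 0 | 1 | 1
1 | 1 | 1 | 0 | 1
1 | 1 | 1 | 1 | 0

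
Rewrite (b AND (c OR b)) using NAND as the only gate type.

((b NAND ((c NAND c) NAND (b NAND b))) NAND (b NAND ((c NAND c) NAND (b NAND b))))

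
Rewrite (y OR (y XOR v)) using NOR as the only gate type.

((y NOR ((((y NOR v) NOR (y NOR v)) NOR ((y NOR v) NOR (y NOR v))) NOR ((((y NOR y) NOR (v NOR v)) NOR ((y NOR y) NOR (v NOR v))) NOR (((y NOR y) NOR (v NOR v)) NOR ((y NOR y) NOR (v NOR v)))))) NOR (y NOR ((((y NOR v) NOR (y NOR v)) NOR ((y NOR v) NOR (y NOR v))) NOR ((((y NOR y) NOR (v NOR v)) NOR ((y NOR y) NOR (v NOR v))) NOR (((y NOR y) NOR (v NOR v)) NOR ((y NOR y) NOR (v NOR v)))))))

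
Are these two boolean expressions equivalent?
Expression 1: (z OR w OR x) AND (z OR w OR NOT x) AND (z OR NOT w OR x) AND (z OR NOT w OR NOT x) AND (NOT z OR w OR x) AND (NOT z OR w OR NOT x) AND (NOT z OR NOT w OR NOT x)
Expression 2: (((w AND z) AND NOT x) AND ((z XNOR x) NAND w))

Yes, they are equivalent — the two output columns agree on all 8 assignments:
z | w | x | Expression 1 | Expression 2
---------------------------------------
0 | 0 | 0 | 0 | 0
0 | 0 | 1 | 0 | 0
0 | 1 | 0 | 0 | 0
0 | 1 | 1 | 0 | 0
1 | 0 | 0 | 0 | 0
1 | 0 | 1 | 0 | 0
1 | 1 | 0 | 1 | 1
1 | 1 | 1 | 0 | 0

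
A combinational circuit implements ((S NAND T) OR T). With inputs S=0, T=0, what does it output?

Substituting: ((0 NAND 0) OR 0)
= 1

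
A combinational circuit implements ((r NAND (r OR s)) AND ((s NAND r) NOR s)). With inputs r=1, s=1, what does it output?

Substituting: ((1 NAND (1 OR 1)) AND ((1 NAND 1) NOR 1))
= 0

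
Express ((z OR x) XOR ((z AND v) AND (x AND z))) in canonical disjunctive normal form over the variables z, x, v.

(NOT z AND x AND NOT v) OR (NOT z AND x AND v) OR (z AND NOT x AND NOT v) OR (z AND NOT x AND v) OR (z AND x AND NOT v)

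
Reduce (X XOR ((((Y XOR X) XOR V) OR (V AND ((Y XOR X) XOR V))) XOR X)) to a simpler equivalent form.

By XOR self-cancellation ((E XOR v) XOR v = E) then absorption (E OR (E AND v) = E):
= ((Y XOR X) XOR V)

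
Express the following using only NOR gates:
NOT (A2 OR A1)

(((A2 NOR A1) NOR (A2 NOR A1)) NOR ((A2 NOR A1) NOR (A2 NOR A1)))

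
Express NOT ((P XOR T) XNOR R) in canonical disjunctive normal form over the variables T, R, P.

(NOT T AND NOT R AND P) OR (NOT T AND R AND NOT P) OR (T AND NOT R AND NOT P) OR (T AND R AND P)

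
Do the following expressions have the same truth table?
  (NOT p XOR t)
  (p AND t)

No. Counterexample: with t=0, p=0, Expression 1 = 1 but Expression 2 = 0.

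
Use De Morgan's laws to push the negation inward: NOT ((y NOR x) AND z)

NOT (y NOR x) OR NOT z
De Morgan's: NOT(AND of terms) = OR of negations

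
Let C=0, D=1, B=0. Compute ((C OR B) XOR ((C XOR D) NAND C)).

Substituting: ((0 OR 0) XOR ((0 XOR 1) NAND 0))
= 1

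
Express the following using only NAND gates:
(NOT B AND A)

(((B NAND B) NAND A) NAND ((B NAND B) NAND A))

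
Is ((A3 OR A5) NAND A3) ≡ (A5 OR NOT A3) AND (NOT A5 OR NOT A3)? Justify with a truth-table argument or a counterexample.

Yes, they are equivalent — the two output columns agree on all 4 assignments:
A5 | A3 | Expression 1 | Expression 2
-------------------------------------
0 | 0 | 1 | 1
0 | 1 | 0 | 0
1 | 0 | 1 | 1
1 | 1 | 0 | 0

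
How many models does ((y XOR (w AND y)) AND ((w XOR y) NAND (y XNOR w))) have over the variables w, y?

Satisfying assignments: (0,1)
Count: 1 out of 4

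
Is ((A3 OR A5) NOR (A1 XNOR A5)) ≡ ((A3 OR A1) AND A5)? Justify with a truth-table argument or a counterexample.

No. Counterexample: with A1=0, A3=1, A5=1, Expression 1 = 0 but Expression 2 = 1.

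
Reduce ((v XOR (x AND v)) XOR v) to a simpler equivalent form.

By XOR self-cancellation ((E XOR v) XOR v = E):
= (x AND v)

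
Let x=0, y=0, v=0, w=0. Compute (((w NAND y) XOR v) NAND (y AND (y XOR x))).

Substituting: (((0 NAND 0) XOR 0) NAND (0 AND (0 XOR 0)))
= 1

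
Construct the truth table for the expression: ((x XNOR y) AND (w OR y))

x | y | w | Output
------------------
0 | 0 | 0 | 0
0 | 0 | 1 | 1
0 | 1 | 0 | 0
0 | 1 | 1 | 0
1 | 0 | 0 | 0
1 | 0 | 1 | 0
1 | 1 | 0 | 1
1 | 1 | 1 | 1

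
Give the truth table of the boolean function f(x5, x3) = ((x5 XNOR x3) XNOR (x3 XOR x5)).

x5 | x3 | Output
----------------
0 | 0 | 0
0 | 1 | 0
1 | 0 | 0
1 | 1 | 0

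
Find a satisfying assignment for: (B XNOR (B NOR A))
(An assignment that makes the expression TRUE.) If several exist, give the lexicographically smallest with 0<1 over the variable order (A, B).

A=1, B=0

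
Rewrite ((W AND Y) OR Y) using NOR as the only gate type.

((((W NOR W) NOR (Y NOR Y)) NOR Y) NOR (((W NOR W) NOR (Y NOR Y)) NOR Y))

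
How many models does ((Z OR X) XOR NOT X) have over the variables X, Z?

Satisfying assignments: (0,0), (1,0), (1,1)
Count: 3 out of 4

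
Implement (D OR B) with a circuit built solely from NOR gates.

((D NOR B) NOR (D NOR B))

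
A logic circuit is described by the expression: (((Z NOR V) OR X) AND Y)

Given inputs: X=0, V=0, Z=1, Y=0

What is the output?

Substituting: (((1 NOR 0) OR 0) AND 0)
= 0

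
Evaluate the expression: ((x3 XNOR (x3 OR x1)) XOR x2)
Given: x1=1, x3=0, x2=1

Substituting: ((0 XNOR (0 OR 1)) XOR 1)
= 1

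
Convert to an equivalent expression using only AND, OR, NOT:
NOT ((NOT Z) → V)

(NOT Z) AND NOT V
(Negated implication: NOT(A → B) = A AND NOT B)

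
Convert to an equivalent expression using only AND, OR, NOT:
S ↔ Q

(S AND Q) OR (NOT S AND NOT Q)
(Biconditional = both true or both false)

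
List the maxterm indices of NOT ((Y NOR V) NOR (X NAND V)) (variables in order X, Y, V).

ΠM(5, 7) = (NOT X OR Y OR NOT V) AND (NOT X OR NOT Y OR NOT V)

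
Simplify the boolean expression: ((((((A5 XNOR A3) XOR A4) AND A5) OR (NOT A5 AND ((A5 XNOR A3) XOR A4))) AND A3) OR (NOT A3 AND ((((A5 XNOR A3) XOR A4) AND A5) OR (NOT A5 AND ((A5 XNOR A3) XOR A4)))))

By distribution ((E AND v) OR (E AND NOT v) = E) then distribution ((E AND v) OR (E AND NOT v) = E):
= ((A5 XNOR A3) XOR A4)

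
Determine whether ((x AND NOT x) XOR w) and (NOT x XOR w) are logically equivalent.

No. Counterexample: with w=0, x=0, Expression 1 = 0 but Expression 2 = 1.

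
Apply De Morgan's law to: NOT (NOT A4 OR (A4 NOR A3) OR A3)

A4 AND NOT (A4 NOR A3) AND NOT A3
De Morgan's: NOT(OR of terms) = AND of negations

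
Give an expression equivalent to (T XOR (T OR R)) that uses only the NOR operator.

((((T NOR ((T NOR R) NOR (T NOR R))) NOR (T NOR ((T NOR R) NOR (T NOR R)))) NOR ((T NOR ((T NOR R) NOR (T NOR R))) NOR (T NOR ((T NOR R) NOR (T NOR R))))) NOR ((((T NOR T) NOR (((T NOR R) NOR (T NOR R)) NOR ((T NOR R) NOR (T NOR R)))) NOR ((T NOR T) NOR (((T NOR R) NOR (T NOR R)) NOR ((T NOR R) NOR (T NOR R))))) NOR (((T NOR T) NOR (((T NOR R) NOR (T NOR R)) NOR ((T NOR R) NOR (T NOR R)))) NOR ((T NOR T) NOR (((T NOR R) NOR (T NOR R)) NOR ((T NOR R) NOR (T NOR R)))))))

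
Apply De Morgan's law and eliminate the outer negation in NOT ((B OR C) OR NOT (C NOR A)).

NOT (B OR C) AND (C NOR A)
De Morgan's: NOT(OR of terms) = AND of negations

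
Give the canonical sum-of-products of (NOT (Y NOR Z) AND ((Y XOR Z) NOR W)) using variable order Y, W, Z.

Σm(5) = (Y AND NOT W AND Z)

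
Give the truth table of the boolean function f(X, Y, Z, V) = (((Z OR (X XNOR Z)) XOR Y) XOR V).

X | Y | Z | V | Output
----------------------
0 | 0 | 0 | 0 | 1
0 | 0 | 0 | 1 | 0
0 | 0 | 1 | 0 | 1
0 | 0 | 1 | 1 | 0
0 | 1 | 0 | 0 | 0
0 | 1 | 0 | 1 | 1
0 | 1 | 1 | 0 | 0
0 | 1 | 1 | 1 | 1
1 | 0 | 0 | 0 | 0
1 | 0 | 0 | 1 | 1
1 | 0 | 1 | 0 | 1
1 | 0 | 1 | 1 | 0
1 | 1 | 0 | 0 | 1
1 | 1 | 0 | 1 | 0
1 | 1 | 1 | 0 | 0
1 | 1 | 1 | 1 | 1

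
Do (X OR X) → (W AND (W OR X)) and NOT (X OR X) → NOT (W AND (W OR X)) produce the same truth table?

No, Inverse is not equivalent to original (counterexample: X=0, W=1)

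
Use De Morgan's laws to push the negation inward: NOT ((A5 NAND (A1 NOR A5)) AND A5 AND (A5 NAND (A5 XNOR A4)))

NOT (A5 NAND (A1 NOR A5)) OR NOT A5 OR NOT (A5 NAND (A5 XNOR A4))
De Morgan's: NOT(AND of terms) = OR of negations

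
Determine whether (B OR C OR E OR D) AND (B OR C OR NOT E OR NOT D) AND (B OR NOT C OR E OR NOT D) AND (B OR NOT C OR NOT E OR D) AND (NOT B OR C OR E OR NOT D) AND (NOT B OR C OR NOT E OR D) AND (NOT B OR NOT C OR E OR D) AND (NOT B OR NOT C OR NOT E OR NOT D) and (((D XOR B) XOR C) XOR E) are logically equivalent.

Yes, they are equivalent — the two output columns agree on all 16 assignments:
B | C | E | D | Expression 1 | Expression 2
-------------------------------------------
0 | 0 | 0 | 0 | 0 | 0
0 | 0 | 0 | 1 | 1 | 1
0 | 0 | 1 | 0 | 1 | 1
0 | 0 | 1 | 1 | 0 | 0
0 | 1 | 0 | 0 | 1 | 1
0 | 1 | 0 | 1 | 0 | 0
0 | 1 | 1 | 0 | 0 | 0
0 | 1 | 1 | 1 | 1 | 1
1 | 0 | 0 | 0 | 1 | 1
1 | 0 | 0 | 1 | 0 | 0
1 | 0 | 1 | 0 | 0 | 0
1 | 0 | 1 | 1 | 1 | 1
1 | 1 | 0 | 0 | 0 | 0
1 | 1 | 0 | 1 | 1 | 1
1 | 1 | 1 | 0 | 1 | 1
1 | 1 | 1 | 1 | 0 | 0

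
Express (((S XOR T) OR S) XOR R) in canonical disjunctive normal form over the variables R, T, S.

(NOT R AND NOT T AND S) OR (NOT R AND T AND NOT S) OR (NOT R AND T AND S) OR (R AND NOT T AND NOT S)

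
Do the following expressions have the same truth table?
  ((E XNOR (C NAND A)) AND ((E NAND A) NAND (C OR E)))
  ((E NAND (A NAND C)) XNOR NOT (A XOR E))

No. Counterexample: with A=0, E=0, C=0, Expression 1 = 0 but Expression 2 = 1.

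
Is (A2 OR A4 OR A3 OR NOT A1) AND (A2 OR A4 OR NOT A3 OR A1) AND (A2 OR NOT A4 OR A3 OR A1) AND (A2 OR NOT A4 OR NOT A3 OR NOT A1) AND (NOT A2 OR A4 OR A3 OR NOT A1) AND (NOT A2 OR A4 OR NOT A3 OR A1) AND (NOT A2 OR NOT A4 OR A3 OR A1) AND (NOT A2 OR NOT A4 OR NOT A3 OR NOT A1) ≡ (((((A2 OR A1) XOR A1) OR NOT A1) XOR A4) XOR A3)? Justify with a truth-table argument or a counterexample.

Yes, they are equivalent — the two output columns agree on all 16 assignments:
A2 | A4 | A3 | A1 | Expression 1 | Expression 2
-----------------------------------------------
0 | 0 | 0 | 0 | 1 | 1
0 | 0 | 0 | 1 | 0 | 0
0 | 0 | 1 | 0 | 0 | 0
0 | 0 | 1 | 1 | 1 | 1
0 | 1 | 0 | 0 | 0 | 0
0 | 1 | 0 | 1 | 1 | 1
0 | 1 | 1 | 0 | 1 | 1
0 | 1 | 1 | 1 | 0 | 0
1 | 0 | 0 | 0 | 1 | 1
1 | 0 | 0 | 1 | 0 | 0
1 | 0 | 1 | 0 | 0 | 0
1 | 0 | 1 | 1 | 1 | 1
1 | 1 | 0 | 0 | 0 | 0
1 | 1 | 0 | 1 | 1 | 1
1 | 1 | 1 | 0 | 1 | 1
1 | 1 | 1 | 1 | 0 | 0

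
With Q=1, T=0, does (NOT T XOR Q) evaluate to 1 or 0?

Substituting: (NOT 0 XOR 1)
= 0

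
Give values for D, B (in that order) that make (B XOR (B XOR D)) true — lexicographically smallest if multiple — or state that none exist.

D=1, B=0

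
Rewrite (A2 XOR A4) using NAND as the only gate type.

((A2 NAND (A2 NAND A4)) NAND (A4 NAND (A2 NAND A4)))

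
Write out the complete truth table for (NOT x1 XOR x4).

x1 | x4 | Output
----------------
0 | 0 | 1
0 | 1 | 0
1 | 0 | 0
1 | 1 | 1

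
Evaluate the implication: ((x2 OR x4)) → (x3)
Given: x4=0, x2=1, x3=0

Antecedent ((x2 OR x4)) = 1; consequent (x3) = 0.
1 → 0 = 0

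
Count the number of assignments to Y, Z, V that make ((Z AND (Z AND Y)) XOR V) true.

Satisfying assignments: (0,0,1), (0,1,1), (1,0,1), (1,1,0)
Count: 4 out of 8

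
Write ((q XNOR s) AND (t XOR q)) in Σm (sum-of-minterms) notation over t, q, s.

Σm(3, 4) = (NOT t AND q AND s) OR (t AND NOT q AND NOT s)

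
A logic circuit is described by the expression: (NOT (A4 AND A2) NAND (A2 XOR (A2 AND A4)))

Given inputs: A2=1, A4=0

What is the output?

Substituting: (NOT (0 AND 1) NAND (1 XOR (1 AND 0)))
= 0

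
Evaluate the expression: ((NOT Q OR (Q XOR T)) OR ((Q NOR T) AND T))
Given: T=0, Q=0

Substituting: ((NOT 0 OR (0 XOR 0)) OR ((0 NOR 0) AND 0))
= 1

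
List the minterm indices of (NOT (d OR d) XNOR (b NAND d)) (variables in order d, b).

Σm(0, 1, 3) = (NOT d AND NOT b) OR (NOT d AND b) OR (d AND b)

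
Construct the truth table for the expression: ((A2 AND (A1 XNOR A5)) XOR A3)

A5 | A3 | A1 | A2 | Output
--------------------------
0 | 0 | 0 | 0 | 0
0 | 0 | 0 | 1 | 1
0 | 0 | 1 | 0 | 0
0 | 0 | 1 | 1 | 0
0 | 1 | 0 | 0 | 1
0 | 1 | 0 | 1 | 0
0 | 1 | 1 | 0 | 1
0 | 1 | 1 | 1 | 1
1 | 0 | 0 | 0 | 0
1 | 0 | 0 | 1 | 0
1 | 0 | 1 | 0 | 0
1 | 0 | 1 | 1 | 1
1 | 1 | 0 | 0 | 1
1 | 1 | 0 | 1 | 1
1 | 1 | 1 | 0 | 1
1 | 1 | 1 | 1 | 0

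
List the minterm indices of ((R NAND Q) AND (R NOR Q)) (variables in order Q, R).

Σm(0) = (NOT Q AND NOT R)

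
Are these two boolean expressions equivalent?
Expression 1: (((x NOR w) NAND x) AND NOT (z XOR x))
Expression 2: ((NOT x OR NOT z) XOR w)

No. Counterexample: with z=0, w=0, x=1, Expression 1 = 0 but Expression 2 = 1.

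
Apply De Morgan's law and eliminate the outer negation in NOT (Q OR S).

NOT Q AND NOT S
De Morgan's: NOT(OR of terms) = AND of negations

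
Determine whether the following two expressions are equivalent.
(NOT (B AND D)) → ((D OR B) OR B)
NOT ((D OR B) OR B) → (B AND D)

Yes, Contrapositive is always equivalent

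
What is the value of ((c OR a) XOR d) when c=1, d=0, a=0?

Substituting: ((1 OR 0) XOR 0)
= 1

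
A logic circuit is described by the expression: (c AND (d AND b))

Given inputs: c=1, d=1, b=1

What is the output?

Substituting: (1 AND (1 AND 1))
= 1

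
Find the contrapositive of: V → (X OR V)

Contrapositive: NOT (X OR V) → NOT V
Note: A statement and its contrapositive are logically equivalent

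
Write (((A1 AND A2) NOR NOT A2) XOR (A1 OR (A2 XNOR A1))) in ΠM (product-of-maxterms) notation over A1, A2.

ΠM() = TRUE (no maxterms)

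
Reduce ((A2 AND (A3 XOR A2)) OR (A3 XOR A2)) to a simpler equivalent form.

By absorption (E OR (E AND v) = E):
= (A3 XOR A2)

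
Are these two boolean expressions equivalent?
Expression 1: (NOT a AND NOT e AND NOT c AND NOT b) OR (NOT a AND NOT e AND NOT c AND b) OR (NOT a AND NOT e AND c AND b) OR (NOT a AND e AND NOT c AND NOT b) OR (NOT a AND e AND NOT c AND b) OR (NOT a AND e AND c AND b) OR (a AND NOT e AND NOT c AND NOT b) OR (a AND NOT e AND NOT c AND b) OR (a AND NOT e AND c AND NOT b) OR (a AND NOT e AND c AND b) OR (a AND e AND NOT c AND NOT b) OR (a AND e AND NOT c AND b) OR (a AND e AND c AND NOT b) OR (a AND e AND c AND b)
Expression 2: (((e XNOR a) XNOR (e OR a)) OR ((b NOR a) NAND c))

Yes, they are equivalent — the two output columns agree on all 16 assignments:
a | e | c | b | Expression 1 | Expression 2
-------------------------------------------
0 | 0 | 0 | 0 | 1 | 1
0 | 0 | 0 | 1 | 1 | 1
0 | 0 | 1 | 0 | 0 | 0
0 | 0 | 1 | 1 | 1 | 1
0 | 1 | 0 | 0 | 1 | 1
0 | 1 | 0 | 1 | 1 | 1
0 | 1 | 1 | 0 | 0 | 0
0 | 1 | 1 | 1 | 1 | 1
1 | 0 | 0 | 0 | 1 | 1
1 | 0 | 0 | 1 | 1 | 1
1 | 0 | 1 | 0 | 1 | 1
1 | 0 | 1 | 1 | 1 | 1
1 | 1 | 0 | 0 | 1 | 1
1 | 1 | 0 | 1 | 1 | 1
1 | 1 | 1 | 0 | 1 | 1
1 | 1 | 1 | 1 | 1 | 1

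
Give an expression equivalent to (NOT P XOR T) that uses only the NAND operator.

(((P NAND P) NAND ((P NAND P) NAND T)) NAND (T NAND ((P NAND P) NAND T)))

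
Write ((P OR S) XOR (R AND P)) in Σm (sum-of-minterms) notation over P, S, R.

Σm(2, 3, 4, 6) = (NOT P AND S AND NOT R) OR (NOT P AND S AND R) OR (P AND NOT S AND NOT R) OR (P AND S AND NOT R)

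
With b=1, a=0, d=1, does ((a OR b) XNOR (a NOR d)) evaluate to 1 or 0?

Substituting: ((0 OR 1) XNOR (0 NOR 1))
= 0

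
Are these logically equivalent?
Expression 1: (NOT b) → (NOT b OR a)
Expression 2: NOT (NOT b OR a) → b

Yes, Contrapositive is always equivalent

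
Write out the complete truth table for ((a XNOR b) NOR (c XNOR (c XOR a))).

b | a | c | Output
------------------
0 | 0 | 0 | 0
0 | 0 | 1 | 0
0 | 1 | 0 | 1
0 | 1 | 1 | 1
1 | 0 | 0 | 0
1 | 0 | 1 | 0
1 | 1 | 0 | 0
1 | 1 | 1 | 0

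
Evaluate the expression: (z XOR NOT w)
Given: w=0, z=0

Substituting: (0 XOR NOT 0)
= 1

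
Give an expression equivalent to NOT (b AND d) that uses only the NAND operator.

(((b NAND d) NAND (b NAND d)) NAND ((b NAND d) NAND (b NAND d)))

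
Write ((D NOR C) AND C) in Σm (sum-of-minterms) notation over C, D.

Σm() = FALSE (no minterms)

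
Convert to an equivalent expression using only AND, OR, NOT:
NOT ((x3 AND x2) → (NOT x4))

(x3 AND x2) AND x4
(Negated implication: NOT(A → B) = A AND NOT B)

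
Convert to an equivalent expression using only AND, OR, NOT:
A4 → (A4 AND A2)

NOT A4 OR (A4 AND A2)
(Implication elimination: A → B = NOT A OR B)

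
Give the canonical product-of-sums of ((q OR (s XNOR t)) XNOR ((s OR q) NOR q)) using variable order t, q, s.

ΠM(2, 3, 4, 5, 6, 7) = (t OR NOT q OR s) AND (t OR NOT q OR NOT s) AND (NOT t OR q OR s) AND (NOT t OR q OR NOT s) AND (NOT t OR NOT q OR s) AND (NOT t OR NOT q OR NOT s)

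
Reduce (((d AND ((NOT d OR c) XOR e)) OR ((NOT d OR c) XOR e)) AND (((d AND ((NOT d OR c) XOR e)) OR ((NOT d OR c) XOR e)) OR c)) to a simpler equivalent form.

By absorption (E AND (E OR v) = E) then absorption (E OR (E AND v) = E):
= ((NOT d OR c) XOR e)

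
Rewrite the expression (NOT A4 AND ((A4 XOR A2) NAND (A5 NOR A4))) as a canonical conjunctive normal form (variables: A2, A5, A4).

(A2 OR A5 OR NOT A4) AND (A2 OR NOT A5 OR NOT A4) AND (NOT A2 OR A5 OR A4) AND (NOT A2 OR A5 OR NOT A4) AND (NOT A2 OR NOT A5 OR NOT A4)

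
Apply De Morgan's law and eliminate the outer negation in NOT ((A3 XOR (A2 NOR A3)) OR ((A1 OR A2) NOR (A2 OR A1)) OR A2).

NOT (A3 XOR (A2 NOR A3)) AND NOT ((A1 OR A2) NOR (A2 OR A1)) AND NOT A2
De Morgan's: NOT(OR of terms) = AND of negations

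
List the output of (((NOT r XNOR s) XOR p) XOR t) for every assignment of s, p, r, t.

s | p | r | t | Output
----------------------
0 | 0 | 0 | 0 | 0
0 | 0 | 0 | 1 | 1
0 | 0 | 1 | 0 | 1
0 | 0 | 1 | 1 | 0
0 | 1 | 0 | 0 | 1
0 | 1 | 0 | 1 | 0
0 | 1 | 1 | 0 | 0
0 | 1 | 1 | 1 | 1
1 | 0 | 0 | 0 | 1
1 | 0 | 0 | 1 | 0
1 | 0 | 1 | 0 | 0
1 | 0 | 1 | 1 | 1
1 | 1 | 0 | 0 | 0
1 | 1 | 0 | 1 | 1
1 | 1 | 1 | 0 | 1
1 | 1 | 1 | 1 | 0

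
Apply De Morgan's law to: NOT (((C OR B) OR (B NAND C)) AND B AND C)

NOT ((C OR B) OR (B NAND C)) OR NOT B OR NOT C
De Morgan's: NOT(AND of terms) = OR of negations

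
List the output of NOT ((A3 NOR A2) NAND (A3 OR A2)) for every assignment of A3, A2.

A3 | A2 | Output
----------------
0 | 0 | 0
0 | 1 | 0
1 | 0 | 0
1 | 1 | 0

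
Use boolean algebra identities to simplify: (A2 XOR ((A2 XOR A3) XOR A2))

By XOR self-cancellation ((E XOR v) XOR v = E):
= (A2 XOR A3)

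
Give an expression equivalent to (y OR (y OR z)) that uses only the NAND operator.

((y NAND y) NAND (((y NAND y) NAND (z NAND z)) NAND ((y NAND y) NAND (z NAND z))))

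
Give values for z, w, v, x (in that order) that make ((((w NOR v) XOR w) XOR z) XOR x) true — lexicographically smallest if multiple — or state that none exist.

z=0, w=0, v=0, x=0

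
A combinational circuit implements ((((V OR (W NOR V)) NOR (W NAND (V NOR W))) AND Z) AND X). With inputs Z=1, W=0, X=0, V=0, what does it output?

Substituting: ((((0 OR (0 NOR 0)) NOR (0 NAND (0 NOR 0))) AND 1) AND 0)
= 0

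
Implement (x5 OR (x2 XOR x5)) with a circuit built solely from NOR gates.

((x5 NOR ((((x2 NOR x5) NOR (x2 NOR x5)) NOR ((x2 NOR x5) NOR (x2 NOR x5))) NOR ((((x2 NOR x2) NOR (x5 NOR x5)) NOR ((x2 NOR x2) NOR (x5 NOR x5))) NOR (((x2 NOR x2) NOR (x5 NOR x5)) NOR ((x2 NOR x2) NOR (x5 NOR x5)))))) NOR (x5 NOR ((((x2 NOR x5) NOR (x2 NOR x5)) NOR ((x2 NOR x5) NOR (x2 NOR x5))) NOR ((((x2 NOR x2) NOR (x5 NOR x5)) NOR ((x2 NOR x2) NOR (x5 NOR x5))) NOR (((x2 NOR x2) NOR (x5 NOR x5)) NOR ((x2 NOR x2) NOR (x5 NOR x5)))))))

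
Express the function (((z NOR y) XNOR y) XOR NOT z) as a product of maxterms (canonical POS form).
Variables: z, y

ΠM(3) = (NOT z OR NOT y)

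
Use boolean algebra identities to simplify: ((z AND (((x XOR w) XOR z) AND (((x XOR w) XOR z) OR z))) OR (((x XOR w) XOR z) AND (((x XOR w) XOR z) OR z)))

By absorption (E OR (E AND v) = E) then absorption (E AND (E OR v) = E):
= ((x XOR w) XOR z)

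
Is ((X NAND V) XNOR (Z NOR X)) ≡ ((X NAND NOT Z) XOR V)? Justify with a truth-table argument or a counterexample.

No. Counterexample: with V=0, Z=1, X=0, Expression 1 = 0 but Expression 2 = 1.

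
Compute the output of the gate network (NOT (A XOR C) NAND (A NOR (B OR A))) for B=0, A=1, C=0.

Substituting: (NOT (1 XOR 0) NAND (1 NOR (0 OR 1)))
= 1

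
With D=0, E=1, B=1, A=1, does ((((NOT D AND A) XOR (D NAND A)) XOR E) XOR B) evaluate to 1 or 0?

Substituting: ((((NOT 0 AND 1) XOR (0 NAND 1)) XOR 1) XOR 1)
= 0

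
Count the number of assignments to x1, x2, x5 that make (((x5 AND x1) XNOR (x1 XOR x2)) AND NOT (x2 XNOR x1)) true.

Satisfying assignments: (1,0,1)
Count: 1 out of 8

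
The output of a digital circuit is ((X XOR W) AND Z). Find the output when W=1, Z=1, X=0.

Substituting: ((0 XOR 1) AND 1)
= 1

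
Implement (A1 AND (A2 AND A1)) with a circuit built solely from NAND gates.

((A1 NAND ((A2 NAND A1) NAND (A2 NAND A1))) NAND (A1 NAND ((A2 NAND A1) NAND (A2 NAND A1))))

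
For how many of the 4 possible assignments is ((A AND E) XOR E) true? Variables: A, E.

Satisfying assignments: (0,1)
Count: 1 out of 4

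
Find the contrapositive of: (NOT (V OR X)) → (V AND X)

Contrapositive: NOT (V AND X) → (V OR X)
Note: A statement and its contrapositive are logically equivalent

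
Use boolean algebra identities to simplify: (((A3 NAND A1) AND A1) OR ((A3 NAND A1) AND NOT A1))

By distribution ((E AND v) OR (E AND NOT v) = E):
= (A3 NAND A1)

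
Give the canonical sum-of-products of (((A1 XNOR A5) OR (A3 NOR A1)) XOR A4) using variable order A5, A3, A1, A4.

Σm(0, 3, 4, 7, 8, 10, 13, 14) = (NOT A5 AND NOT A3 AND NOT A1 AND NOT A4) OR (NOT A5 AND NOT A3 AND A1 AND A4) OR (NOT A5 AND A3 AND NOT A1 AND NOT A4) OR (NOT A5 AND A3 AND A1 AND A4) OR (A5 AND NOT A3 AND NOT A1 AND NOT A4) OR (A5 AND NOT A3 AND A1 AND NOT A4) OR (A5 AND A3 AND NOT A1 AND A4) OR (A5 AND A3 AND A1 AND NOT A4)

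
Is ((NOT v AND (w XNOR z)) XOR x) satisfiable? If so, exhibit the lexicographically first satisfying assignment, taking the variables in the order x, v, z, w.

x=0, v=0, z=0, w=0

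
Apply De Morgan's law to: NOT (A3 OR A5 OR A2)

NOT A3 AND NOT A5 AND NOT A2
De Morgan's: NOT(OR of terms) = AND of negations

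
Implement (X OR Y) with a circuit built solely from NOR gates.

((X NOR Y) NOR (X NOR Y))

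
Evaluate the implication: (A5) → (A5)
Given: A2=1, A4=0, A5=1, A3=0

Antecedent (A5) = 1; consequent (A5) = 1.
1 → 1 = 1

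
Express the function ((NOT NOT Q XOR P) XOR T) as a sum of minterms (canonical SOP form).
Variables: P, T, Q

Σm(1, 2, 4, 7) = (NOT P AND NOT T AND Q) OR (NOT P AND T AND NOT Q) OR (P AND NOT T AND NOT Q) OR (P AND T AND Q)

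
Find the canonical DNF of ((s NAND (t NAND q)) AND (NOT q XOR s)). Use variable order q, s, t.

(NOT q AND NOT s AND NOT t) OR (NOT q AND NOT s AND t) OR (q AND s AND t)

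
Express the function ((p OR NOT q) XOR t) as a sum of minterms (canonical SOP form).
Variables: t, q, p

Σm(0, 1, 3, 6) = (NOT t AND NOT q AND NOT p) OR (NOT t AND NOT q AND p) OR (NOT t AND q AND p) OR (t AND q AND NOT p)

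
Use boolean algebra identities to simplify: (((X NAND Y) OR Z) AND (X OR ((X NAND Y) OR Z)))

By absorption (E AND (E OR v) = E):
= ((X NAND Y) OR Z)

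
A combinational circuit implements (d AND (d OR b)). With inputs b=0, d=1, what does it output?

Substituting: (1 AND (1 OR 0))
= 1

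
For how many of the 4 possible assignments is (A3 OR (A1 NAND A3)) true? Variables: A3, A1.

Satisfying assignments: (0,0), (0,1), (1,0), (1,1)
Count: 4 out of 4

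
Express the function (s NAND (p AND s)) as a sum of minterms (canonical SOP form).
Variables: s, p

Σm(0, 1, 2) = (NOT s AND NOT p) OR (NOT s AND p) OR (s AND NOT p)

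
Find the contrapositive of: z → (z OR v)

Contrapositive: NOT (z OR v) → NOT z
Note: A statement and its contrapositive are logically equivalent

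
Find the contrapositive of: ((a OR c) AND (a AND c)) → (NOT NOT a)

Contrapositive: NOT a → NOT ((a OR c) AND (a AND c))
Note: A statement and its contrapositive are logically equivalent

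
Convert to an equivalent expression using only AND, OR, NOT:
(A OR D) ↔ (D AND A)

((A OR D) AND (D AND A)) OR (NOT (A OR D) AND NOT (D AND A))
(Biconditional = both true or both false)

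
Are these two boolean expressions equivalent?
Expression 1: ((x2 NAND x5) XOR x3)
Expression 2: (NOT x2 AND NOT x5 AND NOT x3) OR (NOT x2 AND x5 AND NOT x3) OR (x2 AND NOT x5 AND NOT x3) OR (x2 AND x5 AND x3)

Yes, they are equivalent — the two output columns agree on all 8 assignments:
x2 | x5 | x3 | Expression 1 | Expression 2
------------------------------------------
0 | 0 | 0 | 1 | 1
0 | 0 | 1 | 0 | 0
0 | 1 | 0 | 1 | 1
0 | 1 | 1 | 0 | 0
1 | 0 | 0 | 1 | 1
1 | 0 | 1 | 0 | 0
1 | 1 | 0 | 0 | 0
1 | 1 | 1 | 1 | 1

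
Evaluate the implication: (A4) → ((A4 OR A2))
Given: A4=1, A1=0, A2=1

Antecedent (A4) = 1; consequent ((A4 OR A2)) = 1.
1 → 1 = 1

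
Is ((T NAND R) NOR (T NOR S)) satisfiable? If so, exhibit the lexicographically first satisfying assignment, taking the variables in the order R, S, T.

R=1, S=0, T=1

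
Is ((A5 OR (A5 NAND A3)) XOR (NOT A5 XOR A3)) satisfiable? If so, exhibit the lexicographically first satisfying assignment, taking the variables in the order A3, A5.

A3=0, A5=1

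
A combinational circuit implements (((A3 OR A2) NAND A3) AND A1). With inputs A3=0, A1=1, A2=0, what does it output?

Substituting: (((0 OR 0) NAND 0) AND 1)
= 1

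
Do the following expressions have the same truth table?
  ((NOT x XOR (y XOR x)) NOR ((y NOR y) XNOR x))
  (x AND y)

Yes, they are equivalent — the two output columns agree on all 4 assignments:
x | y | Expression 1 | Expression 2
-----------------------------------
0 | 0 | 0 | 0
0 | 1 | 0 | 0
1 | 0 | 0 | 0
1 | 1 | 1 | 1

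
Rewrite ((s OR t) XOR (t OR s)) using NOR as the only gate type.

((((((s NOR t) NOR (s NOR t)) NOR ((t NOR s) NOR (t NOR s))) NOR (((s NOR t) NOR (s NOR t)) NOR ((t NOR s) NOR (t NOR s)))) NOR ((((s NOR t) NOR (s NOR t)) NOR ((t NOR s) NOR (t NOR s))) NOR (((s NOR t) NOR (s NOR t)) NOR ((t NOR s) NOR (t NOR s))))) NOR ((((((s NOR t) NOR (s NOR t)) NOR ((s NOR t) NOR (s NOR t))) NOR (((t NOR s) NOR (t NOR s)) NOR ((t NOR s) NOR (t NOR s)))) NOR ((((s NOR t) NOR (s NOR t)) NOR ((s NOR t) NOR (s NOR t))) NOR (((t NOR s) NOR (t NOR s)) NOR ((t NOR s) NOR (t NOR s))))) NOR (((((s NOR t) NOR (s NOR t)) NOR ((s NOR t) NOR (s NOR t))) NOR (((t NOR s) NOR (t NOR s)) NOR ((t NOR s) NOR (t NOR s)))) NOR ((((s NOR t) NOR (s NOR t)) NOR ((s NOR t) NOR (s NOR t))) NOR (((t NOR s) NOR (t NOR s)) NOR ((t NOR s) NOR (t NOR s)))))))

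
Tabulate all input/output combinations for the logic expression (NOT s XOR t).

t | s | Output
--------------
0 | 0 | 1
0 | 1 | 0
1 | 0 | 0
1 | 1 | 1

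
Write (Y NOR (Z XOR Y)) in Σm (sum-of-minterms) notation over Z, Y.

Σm(0) = (NOT Z AND NOT Y)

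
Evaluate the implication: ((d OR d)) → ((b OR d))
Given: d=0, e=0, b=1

Antecedent ((d OR d)) = 0; consequent ((b OR d)) = 1.
0 → 1 = 1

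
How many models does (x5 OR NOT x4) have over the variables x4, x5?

Satisfying assignments: (0,0), (0,1), (1,1)
Count: 3 out of 4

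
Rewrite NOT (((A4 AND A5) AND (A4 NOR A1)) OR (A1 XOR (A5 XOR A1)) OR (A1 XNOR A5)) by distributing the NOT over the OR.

NOT ((A4 AND A5) AND (A4 NOR A1)) AND NOT (A1 XOR (A5 XOR A1)) AND NOT (A1 XNOR A5)
De Morgan's: NOT(OR of terms) = AND of negations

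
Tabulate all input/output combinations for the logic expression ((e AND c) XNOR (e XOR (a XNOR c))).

a | c | e | Output
------------------
0 | 0 | 0 | 0
0 | 0 | 1 | 1
0 | 1 | 0 | 1
0 | 1 | 1 | 1
1 | 0 | 0 | 1
1 | 0 | 1 | 0
1 | 1 | 0 | 0
1 | 1 | 1 | 0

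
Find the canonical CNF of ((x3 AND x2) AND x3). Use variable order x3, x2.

(x3 OR x2) AND (x3 OR NOT x2) AND (NOT x3 OR x2)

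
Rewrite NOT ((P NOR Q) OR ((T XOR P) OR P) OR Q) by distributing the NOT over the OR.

NOT (P NOR Q) AND NOT ((T XOR P) OR P) AND NOT Q
De Morgan's: NOT(OR of terms) = AND of negations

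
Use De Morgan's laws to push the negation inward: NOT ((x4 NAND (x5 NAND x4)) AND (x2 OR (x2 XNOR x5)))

NOT (x4 NAND (x5 NAND x4)) OR NOT (x2 OR (x2 XNOR x5))
De Morgan's: NOT(AND of terms) = OR of negations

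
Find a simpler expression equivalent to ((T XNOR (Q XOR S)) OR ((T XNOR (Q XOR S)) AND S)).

By absorption (E OR (E AND v) = E):
= (T XNOR (Q XOR S))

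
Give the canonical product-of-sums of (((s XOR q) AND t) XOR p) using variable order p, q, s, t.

ΠM(0, 1, 2, 4, 6, 7, 11, 13) = (p OR q OR s OR t) AND (p OR q OR s OR NOT t) AND (p OR q OR NOT s OR t) AND (p OR NOT q OR s OR t) AND (p OR NOT q OR NOT s OR t) AND (p OR NOT q OR NOT s OR NOT t) AND (NOT p OR q OR NOT s OR NOT t) AND (NOT p OR NOT q OR s OR NOT t)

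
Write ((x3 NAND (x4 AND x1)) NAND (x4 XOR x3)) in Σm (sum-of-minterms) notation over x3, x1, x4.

Σm(0, 2, 5, 7) = (NOT x3 AND NOT x1 AND NOT x4) OR (NOT x3 AND x1 AND NOT x4) OR (x3 AND NOT x1 AND x4) OR (x3 AND x1 AND x4)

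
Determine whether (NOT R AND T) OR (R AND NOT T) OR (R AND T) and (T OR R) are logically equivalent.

Yes, they are equivalent — the two output columns agree on all 4 assignments:
R | T | Expression 1 | Expression 2
-----------------------------------
0 | 0 | 0 | 0
0 | 1 | 1 | 1
1 | 0 | 1 | 1
1 | 1 | 1 | 1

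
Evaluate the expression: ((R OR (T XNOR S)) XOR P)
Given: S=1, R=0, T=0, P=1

Substituting: ((0 OR (0 XNOR 1)) XOR 1)
= 1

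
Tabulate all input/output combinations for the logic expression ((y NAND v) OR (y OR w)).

w | v | y | Output
------------------
0 | 0 | 0 | 1
0 | 0 | 1 | 1
0 | 1 | 0 | 1
0 | 1 | 1 | 1
1 | 0 | 0 | 1
1 | 0 | 1 | 1
1 | 1 | 0 | 1
1 | 1 | 1 | 1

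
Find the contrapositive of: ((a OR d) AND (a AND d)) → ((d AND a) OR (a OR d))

Contrapositive: NOT ((d AND a) OR (a OR d)) → NOT ((a OR d) AND (a AND d))
Note: A statement and its contrapositive are logically equivalent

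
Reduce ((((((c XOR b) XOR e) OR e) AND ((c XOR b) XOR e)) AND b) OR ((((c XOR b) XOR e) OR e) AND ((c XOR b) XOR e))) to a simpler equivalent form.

By absorption (E OR (E AND v) = E) then absorption (E AND (E OR v) = E):
= ((c XOR b) XOR e)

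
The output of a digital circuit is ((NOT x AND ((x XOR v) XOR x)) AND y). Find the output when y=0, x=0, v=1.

Substituting: ((NOT 0 AND ((0 XOR 1) XOR 0)) AND 0)
= 0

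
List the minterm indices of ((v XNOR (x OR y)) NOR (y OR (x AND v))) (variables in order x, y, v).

Σm(1, 4) = (NOT x AND NOT y AND v) OR (x AND NOT y AND NOT v)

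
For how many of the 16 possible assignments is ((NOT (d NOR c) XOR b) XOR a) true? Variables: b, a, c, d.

Satisfying assignments: (0,0,0,1), (0,0,1,0), (0,0,1,1), (0,1,0,0), (1,0,0,0), (1,1,0,1), (1,1,1,0), (1,1,1,1)
Count: 8 out of 16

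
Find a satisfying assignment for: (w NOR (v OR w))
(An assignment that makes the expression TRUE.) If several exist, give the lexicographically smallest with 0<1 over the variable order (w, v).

w=0, v=0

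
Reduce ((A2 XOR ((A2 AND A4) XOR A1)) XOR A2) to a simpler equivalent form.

By XOR self-cancellation ((E XOR v) XOR v = E):
= ((A2 AND A4) XOR A1)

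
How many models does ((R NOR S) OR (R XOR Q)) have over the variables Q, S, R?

Satisfying assignments: (0,0,0), (0,0,1), (0,1,1), (1,0,0), (1,1,0)
Count: 5 out of 8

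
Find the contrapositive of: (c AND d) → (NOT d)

Contrapositive: d → NOT (c AND d)
Note: A statement and its contrapositive are logically equivalent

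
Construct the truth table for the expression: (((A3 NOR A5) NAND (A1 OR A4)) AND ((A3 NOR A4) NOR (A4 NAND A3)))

A1 | A3 | A5 | A4 | Output
--------------------------
0 | 0 | 0 | 0 | 0
0 | 0 | 0 | 1 | 0
0 | 0 | 1 | 0 | 0
0 | 0 | 1 | 1 | 0
0 | 1 | 0 | 0 | 0
0 | 1 | 0 | 1 | 1
0 | 1 | 1 | 0 | 0
0 | 1 | 1 | 1 | 1
1 | 0 | 0 | 0 | 0
1 | 0 | 0 | 1 | 0
1 | 0 | 1 | 0 | 0
1 | 0 | 1 | 1 | 0
1 | 1 | 0 | 0 | 0
1 | 1 | 0 | 1 | 1
1 | 1 | 1 | 0 | 0
1 | 1 | 1 | 1 | 1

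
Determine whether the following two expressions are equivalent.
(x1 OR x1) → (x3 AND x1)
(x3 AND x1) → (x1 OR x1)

No, Converse is not equivalent to original (counterexample: x1=1, x3=0)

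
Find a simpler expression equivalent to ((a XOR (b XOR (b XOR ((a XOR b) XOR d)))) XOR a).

By XOR self-cancellation ((E XOR v) XOR v = E) then XOR self-cancellation ((E XOR v) XOR v = E):
= ((a XOR b) XOR d)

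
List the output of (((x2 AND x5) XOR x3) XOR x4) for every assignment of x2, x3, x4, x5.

x2 | x3 | x4 | x5 | Output
--------------------------
0 | 0 | 0 | 0 | 0
0 | 0 | 0 | 1 | 0
0 | 0 | 1 | 0 | 1
0 | 0 | 1 | 1 | 1
0 | 1 | 0 | 0 | 1
0 | 1 | 0 | 1 | 1
0 | 1 | 1 | 0 | 0
0 | 1 | 1 | 1 | 0
1 | 0 | 0 | 0 | 0
1 | 0 | 0 | 1 | 1
1 | 0 | 1 | 0 | 1
1 | 0 | 1 | 1 | 0
1 | 1 | 0 | 0 | 1
1 | 1 | 0 | 1 | 0
1 | 1 | 1 | 0 | 0
1 | 1 | 1 | 1 | 1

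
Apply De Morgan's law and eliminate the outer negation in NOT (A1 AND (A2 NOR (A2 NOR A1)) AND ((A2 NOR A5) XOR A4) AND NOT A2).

NOT A1 OR NOT (A2 NOR (A2 NOR A1)) OR NOT ((A2 NOR A5) XOR A4) OR A2
De Morgan's: NOT(AND of terms) = OR of negations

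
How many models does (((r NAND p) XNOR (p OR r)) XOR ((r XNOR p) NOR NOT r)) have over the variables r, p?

Satisfying assignments: (0,1)
Count: 1 out of 4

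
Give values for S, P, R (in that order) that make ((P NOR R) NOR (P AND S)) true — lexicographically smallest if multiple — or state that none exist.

S=0, P=0, R=1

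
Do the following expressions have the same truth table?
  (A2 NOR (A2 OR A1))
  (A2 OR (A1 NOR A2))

No. Counterexample: with A1=0, A2=1, Expression 1 = 0 but Expression 2 = 1.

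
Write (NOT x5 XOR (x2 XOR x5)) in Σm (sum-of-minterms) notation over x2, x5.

Σm(0, 1) = (NOT x2 AND NOT x5) OR (NOT x2 AND x5)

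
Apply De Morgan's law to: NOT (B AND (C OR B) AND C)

NOT B OR NOT (C OR B) OR NOT C
De Morgan's: NOT(AND of terms) = OR of negations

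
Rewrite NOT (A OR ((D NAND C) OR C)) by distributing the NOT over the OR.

NOT A AND NOT ((D NAND C) OR C)
De Morgan's: NOT(OR of terms) = AND of negations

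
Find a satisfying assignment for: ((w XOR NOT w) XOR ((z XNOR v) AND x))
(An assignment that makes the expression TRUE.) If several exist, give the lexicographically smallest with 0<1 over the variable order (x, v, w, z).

x=0, v=0, w=0, z=0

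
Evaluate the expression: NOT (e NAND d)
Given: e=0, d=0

Substituting: NOT (0 NAND 0)
= 0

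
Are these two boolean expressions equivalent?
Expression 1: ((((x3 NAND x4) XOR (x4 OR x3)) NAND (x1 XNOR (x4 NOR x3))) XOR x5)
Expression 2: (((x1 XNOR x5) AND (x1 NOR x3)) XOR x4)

No. Counterexample: with x1=0, x3=0, x5=0, x4=1, Expression 1 = 1 but Expression 2 = 0.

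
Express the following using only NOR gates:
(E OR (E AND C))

((E NOR ((E NOR E) NOR (C NOR C))) NOR (E NOR ((E NOR E) NOR (C NOR C))))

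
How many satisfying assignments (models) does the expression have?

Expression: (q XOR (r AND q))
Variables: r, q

Satisfying assignments: (0,1)
Count: 1 out of 4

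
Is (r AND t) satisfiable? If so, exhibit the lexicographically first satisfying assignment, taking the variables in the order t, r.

t=1, r=1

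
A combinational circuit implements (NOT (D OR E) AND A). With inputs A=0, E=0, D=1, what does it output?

Substituting: (NOT (1 OR 0) AND 0)
= 0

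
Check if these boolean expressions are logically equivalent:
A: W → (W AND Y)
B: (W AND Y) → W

No, Converse is not equivalent to original (counterexample: Y=0, W=1)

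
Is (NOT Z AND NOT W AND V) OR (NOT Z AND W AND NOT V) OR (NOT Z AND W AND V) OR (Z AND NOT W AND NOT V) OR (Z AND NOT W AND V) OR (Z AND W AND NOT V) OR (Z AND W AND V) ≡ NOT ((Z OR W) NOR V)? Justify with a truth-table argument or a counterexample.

Yes, they are equivalent — the two output columns agree on all 8 assignments:
Z | W | V | Expression 1 | Expression 2
---------------------------------------
0 | 0 | 0 | 0 | 0
0 | 0 | 1 | 1 | 1
0 | 1 | 0 | 1 | 1
0 | 1 | 1 | 1 | 1
1 | 0 | 0 | 1 | 1
1 | 0 | 1 | 1 | 1
1 | 1 | 0 | 1 | 1
1 | 1 | 1 | 1 | 1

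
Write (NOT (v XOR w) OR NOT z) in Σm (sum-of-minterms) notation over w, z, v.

Σm(0, 1, 2, 4, 5, 7) = (NOT w AND NOT z AND NOT v) OR (NOT w AND NOT z AND v) OR (NOT w AND z AND NOT v) OR (w AND NOT z AND NOT v) OR (w AND NOT z AND v) OR (w AND z AND v)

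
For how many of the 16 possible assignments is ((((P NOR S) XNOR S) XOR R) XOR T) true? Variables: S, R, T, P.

Satisfying assignments: (0,0,0,1), (0,0,1,0), (0,1,0,0), (0,1,1,1), (1,0,1,0), (1,0,1,1), (1,1,0,0), (1,1,0,1)
Count: 8 out of 16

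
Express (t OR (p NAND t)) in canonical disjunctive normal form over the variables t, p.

(NOT t AND NOT p) OR (NOT t AND p) OR (t AND NOT p) OR (t AND p)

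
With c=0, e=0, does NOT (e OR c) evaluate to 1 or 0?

Substituting: NOT (0 OR 0)
= 1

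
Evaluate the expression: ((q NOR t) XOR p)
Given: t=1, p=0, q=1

Substituting: ((1 NOR 1) XOR 0)
= 0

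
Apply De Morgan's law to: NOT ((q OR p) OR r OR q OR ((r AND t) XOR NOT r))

NOT (q OR p) AND NOT r AND NOT q AND NOT ((r AND t) XOR NOT r)
De Morgan's: NOT(OR of terms) = AND of negations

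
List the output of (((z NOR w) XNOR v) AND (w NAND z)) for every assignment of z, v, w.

z | v | w | Output
------------------
0 | 0 | 0 | 0
0 | 0 | 1 | 1
0 | 1 | 0 | 1
0 | 1 | 1 | 0
1 | 0 | 0 | 1
1 | 0 | 1 | 0
1 | 1 | 0 | 0
1 | 1 | 1 | 0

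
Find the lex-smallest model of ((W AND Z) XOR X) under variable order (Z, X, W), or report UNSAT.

Z=0, X=1, W=0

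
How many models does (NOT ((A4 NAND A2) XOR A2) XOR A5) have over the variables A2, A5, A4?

Satisfying assignments: (0,1,0), (0,1,1), (1,0,0), (1,1,1)
Count: 4 out of 8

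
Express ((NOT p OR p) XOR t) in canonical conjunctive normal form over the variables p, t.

(p OR NOT t) AND (NOT p OR NOT t)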